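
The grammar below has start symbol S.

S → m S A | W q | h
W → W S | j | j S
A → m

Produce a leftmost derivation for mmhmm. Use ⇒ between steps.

S ⇒ mSA ⇒ mmSAA ⇒ mmhAA ⇒ mmhmA ⇒ mmhmm

S ⇒ mSA   [S → m S A]
mSA ⇒ mmSAA   [S → m S A]
mmSAA ⇒ mmhAA   [S → h]
mmhAA ⇒ mmhmA   [A → m]
mmhmA ⇒ mmhmm   [A → m]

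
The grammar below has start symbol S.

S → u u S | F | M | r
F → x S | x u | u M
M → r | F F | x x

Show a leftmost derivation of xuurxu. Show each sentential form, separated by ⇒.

S⇒M⇒FF⇒xSF⇒xuuSF⇒xuurF⇒xuurxu

S ⇒ M   [S → M]
M ⇒ FF   [M → F F]
FF ⇒ xSF   [F → x S]
xSF ⇒ xuuSF   [S → u u S]
xuuSF ⇒ xuurF   [S → r]
xuurF ⇒ xuurxu   [F → x u]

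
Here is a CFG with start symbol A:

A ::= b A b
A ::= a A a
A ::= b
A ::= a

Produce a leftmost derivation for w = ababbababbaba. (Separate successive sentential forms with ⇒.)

A ⇒ aAa   [A ::= a A a]
aAa ⇒ abAba   [A ::= b A b]
abAba ⇒ abaAaba   [A ::= a A a]
abaAaba ⇒ ababAbaba   [A ::= b A b]
ababAbaba ⇒ ababbAbbaba   [A ::= b A b]
ababbAbbaba ⇒ ababbaAabbaba   [A ::= a A a]
ababbaAabbaba ⇒ ababbababbaba   [A ::= b]

A ⇒ aAa ⇒ abAba ⇒ abaAaba ⇒ ababAbaba ⇒ ababbAbbaba ⇒ ababbaAabbaba ⇒ ababbababbaba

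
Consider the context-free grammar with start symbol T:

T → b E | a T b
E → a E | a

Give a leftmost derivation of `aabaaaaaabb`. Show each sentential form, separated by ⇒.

T ⇒ aTb ⇒ aaTbb ⇒ aabEbb ⇒ aabaEbb ⇒ aabaaEbb ⇒ aabaaaEbb ⇒ aabaaaaEbb ⇒ aabaaaaaEbb ⇒ aabaaaaaabb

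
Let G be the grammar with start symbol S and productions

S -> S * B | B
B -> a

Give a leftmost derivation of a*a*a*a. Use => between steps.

S => S*B   [S -> S * B]
S*B => S*B*B   [S -> S * B]
S*B*B => S*B*B*B   [S -> S * B]
S*B*B*B => B*B*B*B   [S -> B]
B*B*B*B => a*B*B*B   [B -> a]
a*B*B*B => a*a*B*B   [B -> a]
a*a*B*B => a*a*a*B   [B -> a]
a*a*a*B => a*a*a*a   [B -> a]

S => S*B => S*B*B => S*B*B*B => B*B*B*B => a*B*B*B => a*a*B*B => a*a*a*B => a*a*a*a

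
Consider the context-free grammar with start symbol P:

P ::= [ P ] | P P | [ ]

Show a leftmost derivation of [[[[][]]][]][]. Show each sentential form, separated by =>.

P => PP   [P ::= P P]
PP => [P]P   [P ::= [ P ]]
[P]P => [PP]P   [P ::= P P]
[PP]P => [[P]P]P   [P ::= [ P ]]
[[P]P]P => [[[P]]P]P   [P ::= [ P ]]
[[[P]]P]P => [[[PP]]P]P   [P ::= P P]
[[[PP]]P]P => [[[[]P]]P]P   [P ::= [ ]]
[[[[]P]]P]P => [[[[][]]]P]P   [P ::= [ ]]
[[[[][]]]P]P => [[[[][]]][]]P   [P ::= [ ]]
[[[[][]]][]]P => [[[[][]]][]][]   [P ::= [ ]]

P => PP => [P]P => [PP]P => [[P]P]P => [[[P]]P]P => [[[PP]]P]P => [[[[]P]]P]P => [[[[][]]]P]P => [[[[][]]][]]P => [[[[][]]][]][]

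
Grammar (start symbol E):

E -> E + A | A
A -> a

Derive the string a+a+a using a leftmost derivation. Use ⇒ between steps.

E ⇒ E+A ⇒ E+A+A ⇒ A+A+A ⇒ a+A+A ⇒ a+a+A ⇒ a+a+a

E ⇒ E+A   [E -> E + A]
E+A ⇒ E+A+A   [E -> E + A]
E+A+A ⇒ A+A+A   [E -> A]
A+A+A ⇒ a+A+A   [A -> a]
a+A+A ⇒ a+a+A   [A -> a]
a+a+A ⇒ a+a+a   [A -> a]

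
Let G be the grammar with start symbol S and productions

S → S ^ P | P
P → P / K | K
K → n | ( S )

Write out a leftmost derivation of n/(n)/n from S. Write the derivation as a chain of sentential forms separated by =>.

S=>P=>P/K=>P/K/K=>K/K/K=>n/K/K=>n/(S)/K=>n/(P)/K=>n/(K)/K=>n/(n)/K=>n/(n)/n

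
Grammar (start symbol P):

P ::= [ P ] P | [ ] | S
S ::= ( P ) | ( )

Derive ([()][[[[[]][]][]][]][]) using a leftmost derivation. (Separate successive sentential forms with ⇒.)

P ⇒ S ⇒ (P) ⇒ ([P]P) ⇒ ([S]P) ⇒ ([()]P) ⇒ ([()][P]P) ⇒ ([()][[P]P]P) ⇒ ([()][[[P]P]P]P) ⇒ ([()][[[[P]P]P]P]P) ⇒ ([()][[[[[]]P]P]P]P) ⇒ ([()][[[[[]][]]P]P]P) ⇒ ([()][[[[[]][]][]]P]P) ⇒ ([()][[[[[]][]][]][]]P) ⇒ ([()][[[[[]][]][]][]][])

P ⇒ S   [P ::= S]
S ⇒ (P)   [S ::= ( P )]
(P) ⇒ ([P]P)   [P ::= [ P ] P]
([P]P) ⇒ ([S]P)   [P ::= S]
([S]P) ⇒ ([()]P)   [S ::= ( )]
([()]P) ⇒ ([()][P]P)   [P ::= [ P ] P]
([()][P]P) ⇒ ([()][[P]P]P)   [P ::= [ P ] P]
([()][[P]P]P) ⇒ ([()][[[P]P]P]P)   [P ::= [ P ] P]
([()][[[P]P]P]P) ⇒ ([()][[[[P]P]P]P]P)   [P ::= [ P ] P]
([()][[[[P]P]P]P]P) ⇒ ([()][[[[[]]P]P]P]P)   [P ::= [ ]]
([()][[[[[]]P]P]P]P) ⇒ ([()][[[[[]][]]P]P]P)   [P ::= [ ]]
([()][[[[[]][]]P]P]P) ⇒ ([()][[[[[]][]][]]P]P)   [P ::= [ ]]
([()][[[[[]][]][]]P]P) ⇒ ([()][[[[[]][]][]][]]P)   [P ::= [ ]]
([()][[[[[]][]][]][]]P) ⇒ ([()][[[[[]][]][]][]][])   [P ::= [ ]]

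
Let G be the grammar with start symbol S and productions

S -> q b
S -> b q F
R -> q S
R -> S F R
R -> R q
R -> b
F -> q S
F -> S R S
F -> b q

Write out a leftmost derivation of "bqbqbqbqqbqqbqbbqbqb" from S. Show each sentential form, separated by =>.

S => bqF => bqSRS => bqbqFRS => bqbqbqRS => bqbqbqSFRS => bqbqbqbqFFRS => bqbqbqbqSRSFRS => bqbqbqbqqbRSFRS => bqbqbqbqqbqSSFRS => bqbqbqbqqbqqbSFRS => bqbqbqbqqbqqbqbFRS => bqbqbqbqqbqqbqbbqRS => bqbqbqbqqbqqbqbbqbS => bqbqbqbqqbqqbqbbqbqb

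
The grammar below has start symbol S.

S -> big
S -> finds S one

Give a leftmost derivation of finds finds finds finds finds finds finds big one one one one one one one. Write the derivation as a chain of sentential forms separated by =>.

S => finds S one   [S -> finds S one]
finds S one => finds finds S one one   [S -> finds S one]
finds finds S one one => finds finds finds S one one one   [S -> finds S one]
finds finds finds S one one one => finds finds finds finds S one one one one   [S -> finds S one]
finds finds finds finds S one one one one => finds finds finds finds finds S one one one one one   [S -> finds S one]
finds finds finds finds finds S one one one one one => finds finds finds finds finds finds S one one one one one one   [S -> finds S one]
finds finds finds finds finds finds S one one one one one one => finds finds finds finds finds finds finds S one one one one one one one   [S -> finds S one]
finds finds finds finds finds finds finds S one one one one one one one => finds finds finds finds finds finds finds big one one one one one one one   [S -> big]

S => finds S one => finds finds S one one => finds finds finds S one one one => finds finds finds finds S one one one one => finds finds finds finds finds S one one one one one => finds finds finds finds finds finds S one one one one one one => finds finds finds finds finds finds finds S one one one one one one one => finds finds finds finds finds finds finds big one one one one one one one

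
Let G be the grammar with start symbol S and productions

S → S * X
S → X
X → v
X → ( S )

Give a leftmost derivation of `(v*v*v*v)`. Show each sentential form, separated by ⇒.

S⇒X⇒(S)⇒(S*X)⇒(S*X*X)⇒(S*X*X*X)⇒(X*X*X*X)⇒(v*X*X*X)⇒(v*v*X*X)⇒(v*v*v*X)⇒(v*v*v*v)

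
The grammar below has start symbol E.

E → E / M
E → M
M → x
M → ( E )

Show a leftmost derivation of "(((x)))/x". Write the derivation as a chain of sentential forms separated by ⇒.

E ⇒ E/M ⇒ M/M ⇒ (E)/M ⇒ (M)/M ⇒ ((E))/M ⇒ ((M))/M ⇒ (((E)))/M ⇒ (((M)))/M ⇒ (((x)))/M ⇒ (((x)))/x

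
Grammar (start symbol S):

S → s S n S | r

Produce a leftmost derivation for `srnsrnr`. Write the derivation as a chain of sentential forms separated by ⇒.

S ⇒ sSnS ⇒ srnS ⇒ srnsSnS ⇒ srnsrnS ⇒ srnsrnr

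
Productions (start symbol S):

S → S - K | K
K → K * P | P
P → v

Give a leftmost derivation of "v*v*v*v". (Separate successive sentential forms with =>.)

S=>K=>K*P=>K*P*P=>K*P*P*P=>P*P*P*P=>v*P*P*P=>v*v*P*P=>v*v*v*P=>v*v*v*v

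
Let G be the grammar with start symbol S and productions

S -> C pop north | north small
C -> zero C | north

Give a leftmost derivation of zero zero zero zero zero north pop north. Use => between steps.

S => C pop north => zero C pop north => zero zero C pop north => zero zero zero C pop north => zero zero zero zero C pop north => zero zero zero zero zero C pop north => zero zero zero zero zero north pop north

S => C pop north   [S -> C pop north]
C pop north => zero C pop north   [C -> zero C]
zero C pop north => zero zero C pop north   [C -> zero C]
zero zero C pop north => zero zero zero C pop north   [C -> zero C]
zero zero zero C pop north => zero zero zero zero C pop north   [C -> zero C]
zero zero zero zero C pop north => zero zero zero zero zero C pop north   [C -> zero C]
zero zero zero zero zero C pop north => zero zero zero zero zero north pop north   [C -> north]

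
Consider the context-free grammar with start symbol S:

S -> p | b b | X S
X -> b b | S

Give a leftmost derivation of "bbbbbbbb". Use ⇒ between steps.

S ⇒ XS   [S -> X S]
XS ⇒ SS   [X -> S]
SS ⇒ bbS   [S -> b b]
bbS ⇒ bbXS   [S -> X S]
bbXS ⇒ bbSS   [X -> S]
bbSS ⇒ bbXSS   [S -> X S]
bbXSS ⇒ bbbbSS   [X -> b b]
bbbbSS ⇒ bbbbbbS   [S -> b b]
bbbbbbS ⇒ bbbbbbbb   [S -> b b]

S⇒XS⇒SS⇒bbS⇒bbXS⇒bbSS⇒bbXSS⇒bbbbSS⇒bbbbbbS⇒bbbbbbbb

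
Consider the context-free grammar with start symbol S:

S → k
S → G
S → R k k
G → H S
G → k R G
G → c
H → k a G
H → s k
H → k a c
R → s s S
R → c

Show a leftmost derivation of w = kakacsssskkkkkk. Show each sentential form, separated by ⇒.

S ⇒ G ⇒ HS ⇒ kaGS ⇒ kaHSS ⇒ kakacSS ⇒ kakacRkkS ⇒ kakacssSkkS ⇒ kakacssRkkkkS ⇒ kakacssssSkkkkS ⇒ kakacsssskkkkkS ⇒ kakacsssskkkkkk

S ⇒ G   [S → G]
G ⇒ HS   [G → H S]
HS ⇒ kaGS   [H → k a G]
kaGS ⇒ kaHSS   [G → H S]
kaHSS ⇒ kakacSS   [H → k a c]
kakacSS ⇒ kakacRkkS   [S → R k k]
kakacRkkS ⇒ kakacssSkkS   [R → s s S]
kakacssSkkS ⇒ kakacssRkkkkS   [S → R k k]
kakacssRkkkkS ⇒ kakacssssSkkkkS   [R → s s S]
kakacssssSkkkkS ⇒ kakacsssskkkkkS   [S → k]
kakacsssskkkkkS ⇒ kakacsssskkkkkk   [S → k]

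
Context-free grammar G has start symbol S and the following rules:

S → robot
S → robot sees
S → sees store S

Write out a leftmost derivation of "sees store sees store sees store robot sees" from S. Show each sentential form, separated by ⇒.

S ⇒ sees store S   [S → sees store S]
sees store S ⇒ sees store sees store S   [S → sees store S]
sees store sees store S ⇒ sees store sees store sees store S   [S → sees store S]
sees store sees store sees store S ⇒ sees store sees store sees store robot sees   [S → robot sees]

S ⇒ sees store S ⇒ sees store sees store S ⇒ sees store sees store sees store S ⇒ sees store sees store sees store robot sees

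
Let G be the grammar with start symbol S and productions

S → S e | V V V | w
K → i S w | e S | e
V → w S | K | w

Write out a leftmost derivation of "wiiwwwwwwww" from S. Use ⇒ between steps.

S ⇒ VVV ⇒ wVV ⇒ wKV ⇒ wiSwV ⇒ wiVVVwV ⇒ wiKVVwV ⇒ wiiSwVVwV ⇒ wiiVVVwVVwV ⇒ wiiwVVwVVwV ⇒ wiiwwVwVVwV ⇒ wiiwwwwVVwV ⇒ wiiwwwwwVwV ⇒ wiiwwwwwwwV ⇒ wiiwwwwwwww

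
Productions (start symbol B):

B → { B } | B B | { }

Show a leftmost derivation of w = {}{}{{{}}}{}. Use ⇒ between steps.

B ⇒ BB ⇒ BBB ⇒ {}BB ⇒ {}{}B ⇒ {}{}BB ⇒ {}{}{B}B ⇒ {}{}{{B}}B ⇒ {}{}{{{}}}B ⇒ {}{}{{{}}}{}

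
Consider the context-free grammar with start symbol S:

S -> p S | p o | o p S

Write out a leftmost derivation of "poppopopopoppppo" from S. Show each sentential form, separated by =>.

S=>pS=>popS=>poppS=>poppopS=>poppopopS=>poppopopopS=>poppopopopopS=>poppopopopoppS=>poppopopopopppS=>poppopopopoppppo

S => pS   [S -> p S]
pS => popS   [S -> o p S]
popS => poppS   [S -> p S]
poppS => poppopS   [S -> o p S]
poppopS => poppopopS   [S -> o p S]
poppopopS => poppopopopS   [S -> o p S]
poppopopopS => poppopopopopS   [S -> o p S]
poppopopopopS => poppopopopoppS   [S -> p S]
poppopopopoppS => poppopopopopppS   [S -> p S]
poppopopopopppS => poppopopopoppppo   [S -> p o]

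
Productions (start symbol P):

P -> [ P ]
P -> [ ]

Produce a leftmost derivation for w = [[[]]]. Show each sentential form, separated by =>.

P=>[P]=>[[P]]=>[[[]]]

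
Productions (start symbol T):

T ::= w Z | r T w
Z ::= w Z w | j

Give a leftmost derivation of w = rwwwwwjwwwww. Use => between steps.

T => rTw => rwZw => rwwZww => rwwwZwww => rwwwwZwwww => rwwwwwZwwwww => rwwwwwjwwwww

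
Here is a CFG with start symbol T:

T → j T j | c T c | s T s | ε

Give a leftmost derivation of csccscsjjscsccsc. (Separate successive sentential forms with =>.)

T => cTc   [T → c T c]
cTc => csTsc   [T → s T s]
csTsc => cscTcsc   [T → c T c]
cscTcsc => csccTccsc   [T → c T c]
csccTccsc => csccsTsccsc   [T → s T s]
csccsTsccsc => csccscTcsccsc   [T → c T c]
csccscTcsccsc => csccscsTscsccsc   [T → s T s]
csccscsTscsccsc => csccscsjTjscsccsc   [T → j T j]
csccscsjTjscsccsc => csccscsjjscsccsc   [T → ε]

T => cTc => csTsc => cscTcsc => csccTccsc => csccsTsccsc => csccscTcsccsc => csccscsTscsccsc => csccscsjTjscsccsc => csccscsjjscsccsc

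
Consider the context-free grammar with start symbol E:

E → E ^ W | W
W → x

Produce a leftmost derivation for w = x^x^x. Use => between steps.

E => E^W => E^W^W => W^W^W => x^W^W => x^x^W => x^x^x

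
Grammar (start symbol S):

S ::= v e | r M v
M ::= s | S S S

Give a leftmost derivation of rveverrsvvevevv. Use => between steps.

S => rMv => rSSSv => rveSSv => rveveSv => rveverMvv => rveverSSSvv => rveverrMvSSvv => rveverrsvSSvv => rveverrsvveSvv => rveverrsvvevevv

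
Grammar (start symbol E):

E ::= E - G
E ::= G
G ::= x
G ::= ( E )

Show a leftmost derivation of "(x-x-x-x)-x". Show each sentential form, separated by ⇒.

E ⇒ E-G   [E ::= E - G]
E-G ⇒ G-G   [E ::= G]
G-G ⇒ (E)-G   [G ::= ( E )]
(E)-G ⇒ (E-G)-G   [E ::= E - G]
(E-G)-G ⇒ (E-G-G)-G   [E ::= E - G]
(E-G-G)-G ⇒ (E-G-G-G)-G   [E ::= E - G]
(E-G-G-G)-G ⇒ (G-G-G-G)-G   [E ::= G]
(G-G-G-G)-G ⇒ (x-G-G-G)-G   [G ::= x]
(x-G-G-G)-G ⇒ (x-x-G-G)-G   [G ::= x]
(x-x-G-G)-G ⇒ (x-x-x-G)-G   [G ::= x]
(x-x-x-G)-G ⇒ (x-x-x-x)-G   [G ::= x]
(x-x-x-x)-G ⇒ (x-x-x-x)-x   [G ::= x]

E⇒E-G⇒G-G⇒(E)-G⇒(E-G)-G⇒(E-G-G)-G⇒(E-G-G-G)-G⇒(G-G-G-G)-G⇒(x-G-G-G)-G⇒(x-x-G-G)-G⇒(x-x-x-G)-G⇒(x-x-x-x)-G⇒(x-x-x-x)-x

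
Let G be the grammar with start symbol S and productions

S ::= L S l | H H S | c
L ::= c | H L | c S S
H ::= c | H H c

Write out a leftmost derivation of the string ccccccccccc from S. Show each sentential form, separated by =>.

S => HHS => cHS => cHHcS => ccHcS => ccHHccS => ccHHcHccS => ccHHcHcHccS => cccHcHcHccS => cccccHcHccS => cccccccHccS => ccccccccccS => ccccccccccc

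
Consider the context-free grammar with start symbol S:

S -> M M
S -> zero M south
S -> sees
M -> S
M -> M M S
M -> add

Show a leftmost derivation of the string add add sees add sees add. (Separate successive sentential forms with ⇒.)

S ⇒ M M ⇒ M M S M ⇒ M M S M S M ⇒ add M S M S M ⇒ add add S M S M ⇒ add add sees M S M ⇒ add add sees add S M ⇒ add add sees add sees M ⇒ add add sees add sees add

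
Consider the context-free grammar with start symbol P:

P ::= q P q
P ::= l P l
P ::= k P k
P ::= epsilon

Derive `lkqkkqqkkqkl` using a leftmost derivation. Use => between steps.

P => lPl   [P ::= l P l]
lPl => lkPkl   [P ::= k P k]
lkPkl => lkqPqkl   [P ::= q P q]
lkqPqkl => lkqkPkqkl   [P ::= k P k]
lkqkPkqkl => lkqkkPkkqkl   [P ::= k P k]
lkqkkPkkqkl => lkqkkqPqkkqkl   [P ::= q P q]
lkqkkqPqkkqkl => lkqkkqqkkqkl   [P ::= epsilon]

P=>lPl=>lkPkl=>lkqPqkl=>lkqkPkqkl=>lkqkkPkkqkl=>lkqkkqPqkkqkl=>lkqkkqqkkqkl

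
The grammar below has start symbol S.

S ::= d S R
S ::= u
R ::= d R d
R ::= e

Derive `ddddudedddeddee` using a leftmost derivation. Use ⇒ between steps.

S ⇒ dSR   [S ::= d S R]
dSR ⇒ ddSRR   [S ::= d S R]
ddSRR ⇒ dddSRRR   [S ::= d S R]
dddSRRR ⇒ ddddSRRRR   [S ::= d S R]
ddddSRRRR ⇒ dddduRRRR   [S ::= u]
dddduRRRR ⇒ ddddudRdRRR   [R ::= d R d]
ddddudRdRRR ⇒ ddddudedRRR   [R ::= e]
ddddudedRRR ⇒ ddddudeddRdRR   [R ::= d R d]
ddddudeddRdRR ⇒ ddddudedddRddRR   [R ::= d R d]
ddddudedddRddRR ⇒ ddddudedddeddRR   [R ::= e]
ddddudedddeddRR ⇒ ddddudedddeddeR   [R ::= e]
ddddudedddeddeR ⇒ ddddudedddeddee   [R ::= e]

S ⇒ dSR ⇒ ddSRR ⇒ dddSRRR ⇒ ddddSRRRR ⇒ dddduRRRR ⇒ ddddudRdRRR ⇒ ddddudedRRR ⇒ ddddudeddRdRR ⇒ ddddudedddRddRR ⇒ ddddudedddeddRR ⇒ ddddudedddeddeR ⇒ ddddudedddeddee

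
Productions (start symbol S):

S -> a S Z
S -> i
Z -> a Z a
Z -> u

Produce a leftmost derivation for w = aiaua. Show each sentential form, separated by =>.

S => aSZ   [S -> a S Z]
aSZ => aiZ   [S -> i]
aiZ => aiaZa   [Z -> a Z a]
aiaZa => aiaua   [Z -> u]

S => aSZ => aiZ => aiaZa => aiaua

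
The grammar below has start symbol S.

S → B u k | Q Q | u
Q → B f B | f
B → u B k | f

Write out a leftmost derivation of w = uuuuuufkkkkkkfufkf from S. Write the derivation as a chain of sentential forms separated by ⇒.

S⇒QQ⇒BfBQ⇒uBkfBQ⇒uuBkkfBQ⇒uuuBkkkfBQ⇒uuuuBkkkkfBQ⇒uuuuuBkkkkkfBQ⇒uuuuuuBkkkkkkfBQ⇒uuuuuufkkkkkkfBQ⇒uuuuuufkkkkkkfuBkQ⇒uuuuuufkkkkkkfufkQ⇒uuuuuufkkkkkkfufkf

S ⇒ QQ   [S → Q Q]
QQ ⇒ BfBQ   [Q → B f B]
BfBQ ⇒ uBkfBQ   [B → u B k]
uBkfBQ ⇒ uuBkkfBQ   [B → u B k]
uuBkkfBQ ⇒ uuuBkkkfBQ   [B → u B k]
uuuBkkkfBQ ⇒ uuuuBkkkkfBQ   [B → u B k]
uuuuBkkkkfBQ ⇒ uuuuuBkkkkkfBQ   [B → u B k]
uuuuuBkkkkkfBQ ⇒ uuuuuuBkkkkkkfBQ   [B → u B k]
uuuuuuBkkkkkkfBQ ⇒ uuuuuufkkkkkkfBQ   [B → f]
uuuuuufkkkkkkfBQ ⇒ uuuuuufkkkkkkfuBkQ   [B → u B k]
uuuuuufkkkkkkfuBkQ ⇒ uuuuuufkkkkkkfufkQ   [B → f]
uuuuuufkkkkkkfufkQ ⇒ uuuuuufkkkkkkfufkf   [Q → f]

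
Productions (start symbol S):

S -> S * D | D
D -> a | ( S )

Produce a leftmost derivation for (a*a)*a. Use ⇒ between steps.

S ⇒ S*D ⇒ D*D ⇒ (S)*D ⇒ (S*D)*D ⇒ (D*D)*D ⇒ (a*D)*D ⇒ (a*a)*D ⇒ (a*a)*a

S ⇒ S*D   [S -> S * D]
S*D ⇒ D*D   [S -> D]
D*D ⇒ (S)*D   [D -> ( S )]
(S)*D ⇒ (S*D)*D   [S -> S * D]
(S*D)*D ⇒ (D*D)*D   [S -> D]
(D*D)*D ⇒ (a*D)*D   [D -> a]
(a*D)*D ⇒ (a*a)*D   [D -> a]
(a*a)*D ⇒ (a*a)*a   [D -> a]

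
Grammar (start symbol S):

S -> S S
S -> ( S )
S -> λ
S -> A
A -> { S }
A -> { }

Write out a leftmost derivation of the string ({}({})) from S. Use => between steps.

S=>(S)=>(SS)=>(AS)=>({}S)=>({}(S))=>({}(SS))=>({}(AS))=>({}({}S))=>({}({}))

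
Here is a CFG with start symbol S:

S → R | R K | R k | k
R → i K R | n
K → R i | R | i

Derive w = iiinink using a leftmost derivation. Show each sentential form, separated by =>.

S=>Rk=>iKRk=>iiRk=>iiiKRk=>iiiRiRk=>iiiniRk=>iiinink

S => Rk   [S → R k]
Rk => iKRk   [R → i K R]
iKRk => iiRk   [K → i]
iiRk => iiiKRk   [R → i K R]
iiiKRk => iiiRiRk   [K → R i]
iiiRiRk => iiiniRk   [R → n]
iiiniRk => iiinink   [R → n]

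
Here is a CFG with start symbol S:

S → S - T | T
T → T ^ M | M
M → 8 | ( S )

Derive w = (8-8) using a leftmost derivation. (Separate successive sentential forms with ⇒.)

S ⇒ T ⇒ M ⇒ (S) ⇒ (S-T) ⇒ (T-T) ⇒ (M-T) ⇒ (8-T) ⇒ (8-M) ⇒ (8-8)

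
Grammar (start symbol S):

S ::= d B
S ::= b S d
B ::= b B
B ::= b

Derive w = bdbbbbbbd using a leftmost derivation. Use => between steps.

S=>bSd=>bdBd=>bdbBd=>bdbbBd=>bdbbbBd=>bdbbbbBd=>bdbbbbbBd=>bdbbbbbbd

S => bSd   [S ::= b S d]
bSd => bdBd   [S ::= d B]
bdBd => bdbBd   [B ::= b B]
bdbBd => bdbbBd   [B ::= b B]
bdbbBd => bdbbbBd   [B ::= b B]
bdbbbBd => bdbbbbBd   [B ::= b B]
bdbbbbBd => bdbbbbbBd   [B ::= b B]
bdbbbbbBd => bdbbbbbbd   [B ::= b]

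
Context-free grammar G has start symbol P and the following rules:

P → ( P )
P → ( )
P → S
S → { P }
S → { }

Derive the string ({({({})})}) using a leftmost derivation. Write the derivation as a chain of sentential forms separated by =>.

P=>(P)=>(S)=>({P})=>({(P)})=>({(S)})=>({({P})})=>({({(P)})})=>({({(S)})})=>({({({})})})

P => (P)   [P → ( P )]
(P) => (S)   [P → S]
(S) => ({P})   [S → { P }]
({P}) => ({(P)})   [P → ( P )]
({(P)}) => ({(S)})   [P → S]
({(S)}) => ({({P})})   [S → { P }]
({({P})}) => ({({(P)})})   [P → ( P )]
({({(P)})}) => ({({(S)})})   [P → S]
({({(S)})}) => ({({({})})})   [S → { }]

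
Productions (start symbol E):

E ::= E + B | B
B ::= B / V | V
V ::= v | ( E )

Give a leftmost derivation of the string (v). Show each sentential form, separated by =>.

E => B   [E ::= B]
B => V   [B ::= V]
V => (E)   [V ::= ( E )]
(E) => (B)   [E ::= B]
(B) => (V)   [B ::= V]
(V) => (v)   [V ::= v]

E=>B=>V=>(E)=>(B)=>(V)=>(v)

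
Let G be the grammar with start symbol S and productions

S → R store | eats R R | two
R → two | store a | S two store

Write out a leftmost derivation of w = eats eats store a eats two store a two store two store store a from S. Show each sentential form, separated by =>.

S => eats R R   [S → eats R R]
eats R R => eats S two store R   [R → S two store]
eats S two store R => eats eats R R two store R   [S → eats R R]
eats eats R R two store R => eats eats store a R two store R   [R → store a]
eats eats store a R two store R => eats eats store a S two store two store R   [R → S two store]
eats eats store a S two store two store R => eats eats store a eats R R two store two store R   [S → eats R R]
eats eats store a eats R R two store two store R => eats eats store a eats two R two store two store R   [R → two]
eats eats store a eats two R two store two store R => eats eats store a eats two store a two store two store R   [R → store a]
eats eats store a eats two store a two store two store R => eats eats store a eats two store a two store two store store a   [R → store a]

S => eats R R => eats S two store R => eats eats R R two store R => eats eats store a R two store R => eats eats store a S two store two store R => eats eats store a eats R R two store two store R => eats eats store a eats two R two store two store R => eats eats store a eats two store a two store two store R => eats eats store a eats two store a two store two store store a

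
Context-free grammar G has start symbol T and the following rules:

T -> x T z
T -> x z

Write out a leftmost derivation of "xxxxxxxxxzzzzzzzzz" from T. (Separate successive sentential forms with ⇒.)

T ⇒ xTz ⇒ xxTzz ⇒ xxxTzzz ⇒ xxxxTzzzz ⇒ xxxxxTzzzzz ⇒ xxxxxxTzzzzzz ⇒ xxxxxxxTzzzzzzz ⇒ xxxxxxxxTzzzzzzzz ⇒ xxxxxxxxxzzzzzzzzz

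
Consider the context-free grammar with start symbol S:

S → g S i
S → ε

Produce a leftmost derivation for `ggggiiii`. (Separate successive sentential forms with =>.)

S => gSi   [S → g S i]
gSi => ggSii   [S → g S i]
ggSii => gggSiii   [S → g S i]
gggSiii => ggggSiiii   [S → g S i]
ggggSiiii => ggggiiii   [S → ε]

S=>gSi=>ggSii=>gggSiii=>ggggSiiii=>ggggiiii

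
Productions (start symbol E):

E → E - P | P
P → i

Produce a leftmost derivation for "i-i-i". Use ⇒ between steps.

E ⇒ E-P ⇒ E-P-P ⇒ P-P-P ⇒ i-P-P ⇒ i-i-P ⇒ i-i-i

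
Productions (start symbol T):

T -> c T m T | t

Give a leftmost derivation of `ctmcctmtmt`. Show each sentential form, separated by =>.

T => cTmT => ctmT => ctmcTmT => ctmccTmTmT => ctmcctmTmT => ctmcctmtmT => ctmcctmtmt

T => cTmT   [T -> c T m T]
cTmT => ctmT   [T -> t]
ctmT => ctmcTmT   [T -> c T m T]
ctmcTmT => ctmccTmTmT   [T -> c T m T]
ctmccTmTmT => ctmcctmTmT   [T -> t]
ctmcctmTmT => ctmcctmtmT   [T -> t]
ctmcctmtmT => ctmcctmtmt   [T -> t]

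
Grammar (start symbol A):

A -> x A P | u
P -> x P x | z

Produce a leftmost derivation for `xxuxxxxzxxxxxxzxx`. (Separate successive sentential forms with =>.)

A => xAP   [A -> x A P]
xAP => xxAPP   [A -> x A P]
xxAPP => xxuPP   [A -> u]
xxuPP => xxuxPxP   [P -> x P x]
xxuxPxP => xxuxxPxxP   [P -> x P x]
xxuxxPxxP => xxuxxxPxxxP   [P -> x P x]
xxuxxxPxxxP => xxuxxxxPxxxxP   [P -> x P x]
xxuxxxxPxxxxP => xxuxxxxzxxxxP   [P -> z]
xxuxxxxzxxxxP => xxuxxxxzxxxxxPx   [P -> x P x]
xxuxxxxzxxxxxPx => xxuxxxxzxxxxxxPxx   [P -> x P x]
xxuxxxxzxxxxxxPxx => xxuxxxxzxxxxxxzxx   [P -> z]

A => xAP => xxAPP => xxuPP => xxuxPxP => xxuxxPxxP => xxuxxxPxxxP => xxuxxxxPxxxxP => xxuxxxxzxxxxP => xxuxxxxzxxxxxPx => xxuxxxxzxxxxxxPxx => xxuxxxxzxxxxxxzxx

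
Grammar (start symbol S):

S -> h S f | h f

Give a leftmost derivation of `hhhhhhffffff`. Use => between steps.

S => hSf   [S -> h S f]
hSf => hhSff   [S -> h S f]
hhSff => hhhSfff   [S -> h S f]
hhhSfff => hhhhSffff   [S -> h S f]
hhhhSffff => hhhhhSfffff   [S -> h S f]
hhhhhSfffff => hhhhhhffffff   [S -> h f]

S => hSf => hhSff => hhhSfff => hhhhSffff => hhhhhSfffff => hhhhhhffffff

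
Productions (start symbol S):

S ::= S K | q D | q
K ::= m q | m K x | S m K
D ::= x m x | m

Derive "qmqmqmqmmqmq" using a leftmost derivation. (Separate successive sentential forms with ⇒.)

S⇒SK⇒SKK⇒qDKK⇒qmKK⇒qmSmKK⇒qmSKmKK⇒qmSKKmKK⇒qmqKKmKK⇒qmqmqKmKK⇒qmqmqmqmKK⇒qmqmqmqmmqK⇒qmqmqmqmmqmq

S ⇒ SK   [S ::= S K]
SK ⇒ SKK   [S ::= S K]
SKK ⇒ qDKK   [S ::= q D]
qDKK ⇒ qmKK   [D ::= m]
qmKK ⇒ qmSmKK   [K ::= S m K]
qmSmKK ⇒ qmSKmKK   [S ::= S K]
qmSKmKK ⇒ qmSKKmKK   [S ::= S K]
qmSKKmKK ⇒ qmqKKmKK   [S ::= q]
qmqKKmKK ⇒ qmqmqKmKK   [K ::= m q]
qmqmqKmKK ⇒ qmqmqmqmKK   [K ::= m q]
qmqmqmqmKK ⇒ qmqmqmqmmqK   [K ::= m q]
qmqmqmqmmqK ⇒ qmqmqmqmmqmq   [K ::= m q]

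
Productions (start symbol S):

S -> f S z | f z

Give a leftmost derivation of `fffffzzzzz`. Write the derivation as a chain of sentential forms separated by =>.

S => fSz => ffSzz => fffSzzz => ffffSzzzz => fffffzzzzz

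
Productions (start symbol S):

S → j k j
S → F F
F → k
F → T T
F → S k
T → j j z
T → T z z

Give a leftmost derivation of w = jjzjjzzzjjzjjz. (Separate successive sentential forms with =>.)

S => FF => TTF => jjzTF => jjzTzzF => jjzjjzzzF => jjzjjzzzTT => jjzjjzzzjjzT => jjzjjzzzjjzjjz

S => FF   [S → F F]
FF => TTF   [F → T T]
TTF => jjzTF   [T → j j z]
jjzTF => jjzTzzF   [T → T z z]
jjzTzzF => jjzjjzzzF   [T → j j z]
jjzjjzzzF => jjzjjzzzTT   [F → T T]
jjzjjzzzTT => jjzjjzzzjjzT   [T → j j z]
jjzjjzzzjjzT => jjzjjzzzjjzjjz   [T → j j z]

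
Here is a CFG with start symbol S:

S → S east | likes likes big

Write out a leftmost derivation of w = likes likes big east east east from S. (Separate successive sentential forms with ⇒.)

S ⇒ S east ⇒ S east east ⇒ S east east east ⇒ likes likes big east east east

S ⇒ S east   [S → S east]
S east ⇒ S east east   [S → S east]
S east east ⇒ S east east east   [S → S east]
S east east east ⇒ likes likes big east east east   [S → likes likes big]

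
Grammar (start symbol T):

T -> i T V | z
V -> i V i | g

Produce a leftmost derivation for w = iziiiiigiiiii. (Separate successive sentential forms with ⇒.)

T ⇒ iTV   [T -> i T V]
iTV ⇒ izV   [T -> z]
izV ⇒ iziVi   [V -> i V i]
iziVi ⇒ iziiVii   [V -> i V i]
iziiVii ⇒ iziiiViii   [V -> i V i]
iziiiViii ⇒ iziiiiViiii   [V -> i V i]
iziiiiViiii ⇒ iziiiiiViiiii   [V -> i V i]
iziiiiiViiiii ⇒ iziiiiigiiiii   [V -> g]

T ⇒ iTV ⇒ izV ⇒ iziVi ⇒ iziiVii ⇒ iziiiViii ⇒ iziiiiViiii ⇒ iziiiiiViiiii ⇒ iziiiiigiiiii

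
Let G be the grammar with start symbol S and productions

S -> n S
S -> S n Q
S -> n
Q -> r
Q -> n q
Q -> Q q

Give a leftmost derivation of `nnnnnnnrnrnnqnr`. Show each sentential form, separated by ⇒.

S ⇒ nS   [S -> n S]
nS ⇒ nnS   [S -> n S]
nnS ⇒ nnSnQ   [S -> S n Q]
nnSnQ ⇒ nnnSnQ   [S -> n S]
nnnSnQ ⇒ nnnSnQnQ   [S -> S n Q]
nnnSnQnQ ⇒ nnnSnQnQnQ   [S -> S n Q]
nnnSnQnQnQ ⇒ nnnSnQnQnQnQ   [S -> S n Q]
nnnSnQnQnQnQ ⇒ nnnnSnQnQnQnQ   [S -> n S]
nnnnSnQnQnQnQ ⇒ nnnnnSnQnQnQnQ   [S -> n S]
nnnnnSnQnQnQnQ ⇒ nnnnnnnQnQnQnQ   [S -> n]
nnnnnnnQnQnQnQ ⇒ nnnnnnnrnQnQnQ   [Q -> r]
nnnnnnnrnQnQnQ ⇒ nnnnnnnrnrnQnQ   [Q -> r]
nnnnnnnrnrnQnQ ⇒ nnnnnnnrnrnnqnQ   [Q -> n q]
nnnnnnnrnrnnqnQ ⇒ nnnnnnnrnrnnqnr   [Q -> r]

S⇒nS⇒nnS⇒nnSnQ⇒nnnSnQ⇒nnnSnQnQ⇒nnnSnQnQnQ⇒nnnSnQnQnQnQ⇒nnnnSnQnQnQnQ⇒nnnnnSnQnQnQnQ⇒nnnnnnnQnQnQnQ⇒nnnnnnnrnQnQnQ⇒nnnnnnnrnrnQnQ⇒nnnnnnnrnrnnqnQ⇒nnnnnnnrnrnnqnr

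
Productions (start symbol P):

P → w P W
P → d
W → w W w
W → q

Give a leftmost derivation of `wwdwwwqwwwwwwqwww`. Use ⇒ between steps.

P ⇒ wPW   [P → w P W]
wPW ⇒ wwPWW   [P → w P W]
wwPWW ⇒ wwdWW   [P → d]
wwdWW ⇒ wwdwWwW   [W → w W w]
wwdwWwW ⇒ wwdwwWwwW   [W → w W w]
wwdwwWwwW ⇒ wwdwwwWwwwW   [W → w W w]
wwdwwwWwwwW ⇒ wwdwwwqwwwW   [W → q]
wwdwwwqwwwW ⇒ wwdwwwqwwwwWw   [W → w W w]
wwdwwwqwwwwWw ⇒ wwdwwwqwwwwwWww   [W → w W w]
wwdwwwqwwwwwWww ⇒ wwdwwwqwwwwwwWwww   [W → w W w]
wwdwwwqwwwwwwWwww ⇒ wwdwwwqwwwwwwqwww   [W → q]

P⇒wPW⇒wwPWW⇒wwdWW⇒wwdwWwW⇒wwdwwWwwW⇒wwdwwwWwwwW⇒wwdwwwqwwwW⇒wwdwwwqwwwwWw⇒wwdwwwqwwwwwWww⇒wwdwwwqwwwwwwWwww⇒wwdwwwqwwwwwwqwww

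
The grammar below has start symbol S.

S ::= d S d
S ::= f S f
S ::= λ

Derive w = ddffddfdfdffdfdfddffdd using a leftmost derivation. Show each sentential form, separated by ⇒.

S ⇒ dSd ⇒ ddSdd ⇒ ddfSfdd ⇒ ddffSffdd ⇒ ddffdSdffdd ⇒ ddffddSddffdd ⇒ ddffddfSfddffdd ⇒ ddffddfdSdfddffdd ⇒ ddffddfdfSfdfddffdd ⇒ ddffddfdfdSdfdfddffdd ⇒ ddffddfdfdfSfdfdfddffdd ⇒ ddffddfdfdffdfdfddffdd

S ⇒ dSd   [S ::= d S d]
dSd ⇒ ddSdd   [S ::= d S d]
ddSdd ⇒ ddfSfdd   [S ::= f S f]
ddfSfdd ⇒ ddffSffdd   [S ::= f S f]
ddffSffdd ⇒ ddffdSdffdd   [S ::= d S d]
ddffdSdffdd ⇒ ddffddSddffdd   [S ::= d S d]
ddffddSddffdd ⇒ ddffddfSfddffdd   [S ::= f S f]
ddffddfSfddffdd ⇒ ddffddfdSdfddffdd   [S ::= d S d]
ddffddfdSdfddffdd ⇒ ddffddfdfSfdfddffdd   [S ::= f S f]
ddffddfdfSfdfddffdd ⇒ ddffddfdfdSdfdfddffdd   [S ::= d S d]
ddffddfdfdSdfdfddffdd ⇒ ddffddfdfdfSfdfdfddffdd   [S ::= f S f]
ddffddfdfdfSfdfdfddffdd ⇒ ddffddfdfdffdfdfddffdd   [S ::= λ]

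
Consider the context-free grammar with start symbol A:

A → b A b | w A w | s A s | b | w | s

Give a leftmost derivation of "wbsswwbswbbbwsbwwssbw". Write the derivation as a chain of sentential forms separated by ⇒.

A ⇒ wAw ⇒ wbAbw ⇒ wbsAsbw ⇒ wbssAssbw ⇒ wbsswAwssbw ⇒ wbsswwAwwssbw ⇒ wbsswwbAbwwssbw ⇒ wbsswwbsAsbwwssbw ⇒ wbsswwbswAwsbwwssbw ⇒ wbsswwbswbAbwsbwwssbw ⇒ wbsswwbswbbbwsbwwssbw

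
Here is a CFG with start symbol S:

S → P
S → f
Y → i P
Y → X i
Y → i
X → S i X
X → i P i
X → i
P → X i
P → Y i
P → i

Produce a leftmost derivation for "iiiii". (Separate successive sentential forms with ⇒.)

S ⇒ P   [S → P]
P ⇒ Xi   [P → X i]
Xi ⇒ iPii   [X → i P i]
iPii ⇒ iYiii   [P → Y i]
iYiii ⇒ iiiii   [Y → i]

S ⇒ P ⇒ Xi ⇒ iPii ⇒ iYiii ⇒ iiiii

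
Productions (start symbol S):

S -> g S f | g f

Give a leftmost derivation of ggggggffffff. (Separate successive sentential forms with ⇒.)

S ⇒ gSf   [S -> g S f]
gSf ⇒ ggSff   [S -> g S f]
ggSff ⇒ gggSfff   [S -> g S f]
gggSfff ⇒ ggggSffff   [S -> g S f]
ggggSffff ⇒ gggggSfffff   [S -> g S f]
gggggSfffff ⇒ ggggggffffff   [S -> g f]

S⇒gSf⇒ggSff⇒gggSfff⇒ggggSffff⇒gggggSfffff⇒ggggggffffff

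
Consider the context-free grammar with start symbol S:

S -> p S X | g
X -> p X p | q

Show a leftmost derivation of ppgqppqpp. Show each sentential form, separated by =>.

S => pSX   [S -> p S X]
pSX => ppSXX   [S -> p S X]
ppSXX => ppgXX   [S -> g]
ppgXX => ppgqX   [X -> q]
ppgqX => ppgqpXp   [X -> p X p]
ppgqpXp => ppgqppXpp   [X -> p X p]
ppgqppXpp => ppgqppqpp   [X -> q]

S=>pSX=>ppSXX=>ppgXX=>ppgqX=>ppgqpXp=>ppgqppXpp=>ppgqppqpp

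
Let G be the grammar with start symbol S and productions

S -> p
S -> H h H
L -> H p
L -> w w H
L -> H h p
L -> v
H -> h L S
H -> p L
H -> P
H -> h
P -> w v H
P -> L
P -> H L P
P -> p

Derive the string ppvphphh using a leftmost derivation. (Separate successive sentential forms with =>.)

S => HhH => pLhH => pHhphH => pPhphH => pHLPhphH => pPLPhphH => ppLPhphH => ppvPhphH => ppvphphH => ppvphphh

S => HhH   [S -> H h H]
HhH => pLhH   [H -> p L]
pLhH => pHhphH   [L -> H h p]
pHhphH => pPhphH   [H -> P]
pPhphH => pHLPhphH   [P -> H L P]
pHLPhphH => pPLPhphH   [H -> P]
pPLPhphH => ppLPhphH   [P -> p]
ppLPhphH => ppvPhphH   [L -> v]
ppvPhphH => ppvphphH   [P -> p]
ppvphphH => ppvphphh   [H -> h]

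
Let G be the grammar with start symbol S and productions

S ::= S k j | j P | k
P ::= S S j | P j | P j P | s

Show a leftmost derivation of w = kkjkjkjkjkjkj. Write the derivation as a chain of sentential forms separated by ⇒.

S ⇒ Skj ⇒ Skjkj ⇒ Skjkjkj ⇒ Skjkjkjkj ⇒ Skjkjkjkjkj ⇒ Skjkjkjkjkjkj ⇒ kkjkjkjkjkjkj

S ⇒ Skj   [S ::= S k j]
Skj ⇒ Skjkj   [S ::= S k j]
Skjkj ⇒ Skjkjkj   [S ::= S k j]
Skjkjkj ⇒ Skjkjkjkj   [S ::= S k j]
Skjkjkjkj ⇒ Skjkjkjkjkj   [S ::= S k j]
Skjkjkjkjkj ⇒ Skjkjkjkjkjkj   [S ::= S k j]
Skjkjkjkjkjkj ⇒ kkjkjkjkjkjkj   [S ::= k]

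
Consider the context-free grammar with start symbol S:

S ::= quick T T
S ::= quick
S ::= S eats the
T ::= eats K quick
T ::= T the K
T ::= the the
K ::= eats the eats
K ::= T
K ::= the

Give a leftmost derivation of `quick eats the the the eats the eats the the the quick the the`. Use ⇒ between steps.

S ⇒ quick T T   [S ::= quick T T]
quick T T ⇒ quick eats K quick T   [T ::= eats K quick]
quick eats K quick T ⇒ quick eats T quick T   [K ::= T]
quick eats T quick T ⇒ quick eats T the K quick T   [T ::= T the K]
quick eats T the K quick T ⇒ quick eats T the K the K quick T   [T ::= T the K]
quick eats T the K the K quick T ⇒ quick eats the the the K the K quick T   [T ::= the the]
quick eats the the the K the K quick T ⇒ quick eats the the the eats the eats the K quick T   [K ::= eats the eats]
quick eats the the the eats the eats the K quick T ⇒ quick eats the the the eats the eats the T quick T   [K ::= T]
quick eats the the the eats the eats the T quick T ⇒ quick eats the the the eats the eats the the the quick T   [T ::= the the]
quick eats the the the eats the eats the the the quick T ⇒ quick eats the the the eats the eats the the the quick the the   [T ::= the the]

S ⇒ quick T T ⇒ quick eats K quick T ⇒ quick eats T quick T ⇒ quick eats T the K quick T ⇒ quick eats T the K the K quick T ⇒ quick eats the the the K the K quick T ⇒ quick eats the the the eats the eats the K quick T ⇒ quick eats the the the eats the eats the T quick T ⇒ quick eats the the the eats the eats the the the quick T ⇒ quick eats the the the eats the eats the the the quick the the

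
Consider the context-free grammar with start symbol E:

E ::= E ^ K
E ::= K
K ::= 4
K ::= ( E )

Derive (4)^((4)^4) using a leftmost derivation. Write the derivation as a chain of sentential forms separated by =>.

E=>E^K=>K^K=>(E)^K=>(K)^K=>(4)^K=>(4)^(E)=>(4)^(E^K)=>(4)^(K^K)=>(4)^((E)^K)=>(4)^((K)^K)=>(4)^((4)^K)=>(4)^((4)^4)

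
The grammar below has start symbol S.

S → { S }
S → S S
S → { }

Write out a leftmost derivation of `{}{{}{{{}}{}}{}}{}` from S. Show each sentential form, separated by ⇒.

S ⇒ SS ⇒ SSS ⇒ {}SS ⇒ {}{S}S ⇒ {}{SS}S ⇒ {}{{}S}S ⇒ {}{{}SS}S ⇒ {}{{}{S}S}S ⇒ {}{{}{SS}S}S ⇒ {}{{}{{S}S}S}S ⇒ {}{{}{{{}}S}S}S ⇒ {}{{}{{{}}{}}S}S ⇒ {}{{}{{{}}{}}{}}S ⇒ {}{{}{{{}}{}}{}}{}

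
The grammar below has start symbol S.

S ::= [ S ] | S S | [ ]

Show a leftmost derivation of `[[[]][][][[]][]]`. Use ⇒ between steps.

S ⇒ [S] ⇒ [SS] ⇒ [[S]S] ⇒ [[[]]S] ⇒ [[[]]SS] ⇒ [[[]]SSS] ⇒ [[[]]SSSS] ⇒ [[[]][]SSS] ⇒ [[[]][][]SS] ⇒ [[[]][][][S]S] ⇒ [[[]][][][[]]S] ⇒ [[[]][][][[]][]]

S ⇒ [S]   [S ::= [ S ]]
[S] ⇒ [SS]   [S ::= S S]
[SS] ⇒ [[S]S]   [S ::= [ S ]]
[[S]S] ⇒ [[[]]S]   [S ::= [ ]]
[[[]]S] ⇒ [[[]]SS]   [S ::= S S]
[[[]]SS] ⇒ [[[]]SSS]   [S ::= S S]
[[[]]SSS] ⇒ [[[]]SSSS]   [S ::= S S]
[[[]]SSSS] ⇒ [[[]][]SSS]   [S ::= [ ]]
[[[]][]SSS] ⇒ [[[]][][]SS]   [S ::= [ ]]
[[[]][][]SS] ⇒ [[[]][][][S]S]   [S ::= [ S ]]
[[[]][][][S]S] ⇒ [[[]][][][[]]S]   [S ::= [ ]]
[[[]][][][[]]S] ⇒ [[[]][][][[]][]]   [S ::= [ ]]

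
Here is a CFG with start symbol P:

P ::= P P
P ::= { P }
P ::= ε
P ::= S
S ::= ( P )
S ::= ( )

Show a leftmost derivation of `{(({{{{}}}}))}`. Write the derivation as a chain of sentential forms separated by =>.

P=>{P}=>{S}=>{(P)}=>{(S)}=>{((P))}=>{((PP))}=>{(({P}P))}=>{(({{P}}P))}=>{(({{{P}}}P))}=>{(({{{{P}}}}P))}=>{(({{{{}}}}P))}=>{(({{{{}}}}))}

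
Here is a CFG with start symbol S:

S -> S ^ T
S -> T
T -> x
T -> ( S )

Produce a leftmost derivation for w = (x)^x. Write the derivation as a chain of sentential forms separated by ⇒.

S ⇒ S^T ⇒ T^T ⇒ (S)^T ⇒ (T)^T ⇒ (x)^T ⇒ (x)^x

S ⇒ S^T   [S -> S ^ T]
S^T ⇒ T^T   [S -> T]
T^T ⇒ (S)^T   [T -> ( S )]
(S)^T ⇒ (T)^T   [S -> T]
(T)^T ⇒ (x)^T   [T -> x]
(x)^T ⇒ (x)^x   [T -> x]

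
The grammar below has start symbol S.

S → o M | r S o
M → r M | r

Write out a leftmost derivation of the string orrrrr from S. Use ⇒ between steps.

S⇒oM⇒orM⇒orrM⇒orrrM⇒orrrrM⇒orrrrr

S ⇒ oM   [S → o M]
oM ⇒ orM   [M → r M]
orM ⇒ orrM   [M → r M]
orrM ⇒ orrrM   [M → r M]
orrrM ⇒ orrrrM   [M → r M]
orrrrM ⇒ orrrrr   [M → r]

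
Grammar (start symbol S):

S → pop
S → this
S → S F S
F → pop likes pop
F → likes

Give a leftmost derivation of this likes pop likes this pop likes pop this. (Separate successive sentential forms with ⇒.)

S ⇒ S F S ⇒ S F S F S ⇒ S F S F S F S ⇒ this F S F S F S ⇒ this likes S F S F S ⇒ this likes pop F S F S ⇒ this likes pop likes S F S ⇒ this likes pop likes this F S ⇒ this likes pop likes this pop likes pop S ⇒ this likes pop likes this pop likes pop this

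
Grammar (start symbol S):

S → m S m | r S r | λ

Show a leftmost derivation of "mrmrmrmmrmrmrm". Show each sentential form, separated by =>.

S=>mSm=>mrSrm=>mrmSmrm=>mrmrSrmrm=>mrmrmSmrmrm=>mrmrmrSrmrmrm=>mrmrmrmSmrmrmrm=>mrmrmrmmrmrmrm

S => mSm   [S → m S m]
mSm => mrSrm   [S → r S r]
mrSrm => mrmSmrm   [S → m S m]
mrmSmrm => mrmrSrmrm   [S → r S r]
mrmrSrmrm => mrmrmSmrmrm   [S → m S m]
mrmrmSmrmrm => mrmrmrSrmrmrm   [S → r S r]
mrmrmrSrmrmrm => mrmrmrmSmrmrmrm   [S → m S m]
mrmrmrmSmrmrmrm => mrmrmrmmrmrmrm   [S → λ]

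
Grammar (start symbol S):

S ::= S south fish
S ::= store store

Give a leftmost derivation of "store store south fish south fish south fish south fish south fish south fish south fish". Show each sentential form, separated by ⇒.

S ⇒ S south fish   [S ::= S south fish]
S south fish ⇒ S south fish south fish   [S ::= S south fish]
S south fish south fish ⇒ S south fish south fish south fish   [S ::= S south fish]
S south fish south fish south fish ⇒ S south fish south fish south fish south fish   [S ::= S south fish]
S south fish south fish south fish south fish ⇒ S south fish south fish south fish south fish south fish   [S ::= S south fish]
S south fish south fish south fish south fish south fish ⇒ S south fish south fish south fish south fish south fish south fish   [S ::= S south fish]
S south fish south fish south fish south fish south fish south fish ⇒ S south fish south fish south fish south fish south fish south fish south fish   [S ::= S south fish]
S south fish south fish south fish south fish south fish south fish south fish ⇒ store store south fish south fish south fish south fish south fish south fish south fish   [S ::= store store]

S ⇒ S south fish ⇒ S south fish south fish ⇒ S south fish south fish south fish ⇒ S south fish south fish south fish south fish ⇒ S south fish south fish south fish south fish south fish ⇒ S south fish south fish south fish south fish south fish south fish ⇒ S south fish south fish south fish south fish south fish south fish south fish ⇒ store store south fish south fish south fish south fish south fish south fish south fish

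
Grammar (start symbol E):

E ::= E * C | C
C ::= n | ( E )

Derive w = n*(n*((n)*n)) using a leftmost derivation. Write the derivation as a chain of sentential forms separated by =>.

E => E*C   [E ::= E * C]
E*C => C*C   [E ::= C]
C*C => n*C   [C ::= n]
n*C => n*(E)   [C ::= ( E )]
n*(E) => n*(E*C)   [E ::= E * C]
n*(E*C) => n*(C*C)   [E ::= C]
n*(C*C) => n*(n*C)   [C ::= n]
n*(n*C) => n*(n*(E))   [C ::= ( E )]
n*(n*(E)) => n*(n*(E*C))   [E ::= E * C]
n*(n*(E*C)) => n*(n*(C*C))   [E ::= C]
n*(n*(C*C)) => n*(n*((E)*C))   [C ::= ( E )]
n*(n*((E)*C)) => n*(n*((C)*C))   [E ::= C]
n*(n*((C)*C)) => n*(n*((n)*C))   [C ::= n]
n*(n*((n)*C)) => n*(n*((n)*n))   [C ::= n]

E=>E*C=>C*C=>n*C=>n*(E)=>n*(E*C)=>n*(C*C)=>n*(n*C)=>n*(n*(E))=>n*(n*(E*C))=>n*(n*(C*C))=>n*(n*((E)*C))=>n*(n*((C)*C))=>n*(n*((n)*C))=>n*(n*((n)*n))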